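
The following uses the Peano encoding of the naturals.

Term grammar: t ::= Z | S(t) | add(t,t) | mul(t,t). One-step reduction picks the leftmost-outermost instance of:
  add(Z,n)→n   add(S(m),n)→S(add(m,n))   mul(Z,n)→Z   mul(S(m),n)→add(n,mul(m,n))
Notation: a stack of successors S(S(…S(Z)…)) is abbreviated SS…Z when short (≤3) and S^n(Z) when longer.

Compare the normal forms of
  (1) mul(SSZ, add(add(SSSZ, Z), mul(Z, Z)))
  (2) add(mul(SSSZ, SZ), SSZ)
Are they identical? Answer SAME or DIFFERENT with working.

Answer: DIFFERENT — A ⇓ S^6(Z), B ⇓ S^5(Z)

Derivation:
Term A:
  start: mul(SSZ, add(add(SSSZ, Z), mul(Z, Z)))
  step 1: add(add(add(SSSZ, Z), mul(Z, Z)), mul(SZ, add(add(SSSZ, Z), mul(Z, Z))))
  step 2: add(add(S(add(SSZ, Z)), mul(Z, Z)), mul(SZ, add(add(SSSZ, Z), mul(Z, Z))))
  step 3: add(S(add(add(SSZ, Z), mul(Z, Z))), mul(SZ, add(add(SSSZ, Z), mul(Z, Z))))
  step 4: S(add(add(add(SSZ, Z), mul(Z, Z)), mul(SZ, add(add(SSSZ, Z), mul(Z, Z)))))
  step 5: S(add(add(S(add(SZ, Z)), mul(Z, Z)), mul(SZ, add(add(SSSZ, Z), mul(Z, Z)))))
  step 6: S(add(S(add(add(SZ, Z), mul(Z, Z))), mul(SZ, add(add(SSSZ, Z), mul(Z, Z)))))
  step 7: S(S(add(add(add(SZ, Z), mul(Z, Z)), mul(SZ, add(add(SSSZ, Z), mul(Z, Z))))))
  step 8: S(S(add(add(S(add(Z, Z)), mul(Z, Z)), mul(SZ, add(add(SSSZ, Z), mul(Z, Z))))))
  step 9: S(S(add(S(add(add(Z, Z), mul(Z, Z))), mul(SZ, add(add(SSSZ, Z), mul(Z, Z))))))
  step 10: S(S(S(add(add(add(Z, Z), mul(Z, Z)), mul(SZ, add(add(SSSZ, Z), mul(Z, Z)))))))
  step 11: S(S(S(add(add(Z, mul(Z, Z)), mul(SZ, add(add(SSSZ, Z), mul(Z, Z)))))))
  step 12: S(S(S(add(mul(Z, Z), mul(SZ, add(add(SSSZ, Z), mul(Z, Z)))))))
  step 13: S(S(S(add(Z, mul(SZ, add(add(SSSZ, Z), mul(Z, Z)))))))
  step 14: S(S(S(mul(SZ, add(add(SSSZ, Z), mul(Z, Z))))))
  step 15: S(S(S(add(add(add(SSSZ, Z), mul(Z, Z)), mul(Z, add(add(SSSZ, Z), mul(Z, Z)))))))
  step 16: S(S(S(add(add(S(add(SSZ, Z)), mul(Z, Z)), mul(Z, add(add(SSSZ, Z), mul(Z, Z)))))))
  step 17: S(S(S(add(S(add(add(SSZ, Z), mul(Z, Z))), mul(Z, add(add(SSSZ, Z), mul(Z, Z)))))))
  step 18: S(S(S(S(add(add(add(SSZ, Z), mul(Z, Z)), mul(Z, add(add(SSSZ, Z), mul(Z, Z))))))))
  step 19: S(S(S(S(add(add(S(add(SZ, Z)), mul(Z, Z)), mul(Z, add(add(SSSZ, Z), mul(Z, Z))))))))
  step 20: S(S(S(S(add(S(add(add(SZ, Z), mul(Z, Z))), mul(Z, add(add(SSSZ, Z), mul(Z, Z))))))))
  step 21: S(S(S(S(S(add(add(add(SZ, Z), mul(Z, Z)), mul(Z, add(add(SSSZ, Z), mul(Z, Z)))))))))
  step 22: S(S(S(S(S(add(add(S(add(Z, Z)), mul(Z, Z)), mul(Z, add(add(SSSZ, Z), mul(Z, Z)))))))))
  step 23: S(S(S(S(S(add(S(add(add(Z, Z), mul(Z, Z))), mul(Z, add(add(SSSZ, Z), mul(Z, Z)))))))))
  step 24: S(S(S(S(S(S(add(add(add(Z, Z), mul(Z, Z)), mul(Z, add(add(SSSZ, Z), mul(Z, Z))))))))))
  step 25: S(S(S(S(S(S(add(add(Z, mul(Z, Z)), mul(Z, add(add(SSSZ, Z), mul(Z, Z))))))))))
  step 26: S(S(S(S(S(S(add(mul(Z, Z), mul(Z, add(add(SSSZ, Z), mul(Z, Z))))))))))
  step 27: S(S(S(S(S(S(add(Z, mul(Z, add(add(SSSZ, Z), mul(Z, Z))))))))))
  step 28: S(S(S(S(S(S(mul(Z, add(add(SSSZ, Z), mul(Z, Z)))))))))
  step 29: S^6(Z)

Term B:
  start: add(mul(SSSZ, SZ), SSZ)
  step 1: add(add(SZ, mul(SSZ, SZ)), SSZ)
  step 2: add(S(add(Z, mul(SSZ, SZ))), SSZ)
  step 3: S(add(add(Z, mul(SSZ, SZ)), SSZ))
  step 4: S(add(mul(SSZ, SZ), SSZ))
  step 5: S(add(add(SZ, mul(SZ, SZ)), SSZ))
  step 6: S(add(S(add(Z, mul(SZ, SZ))), SSZ))
  step 7: S(S(add(add(Z, mul(SZ, SZ)), SSZ)))
  step 8: S(S(add(mul(SZ, SZ), SSZ)))
  step 9: S(S(add(add(SZ, mul(Z, SZ)), SSZ)))
  step 10: S(S(add(S(add(Z, mul(Z, SZ))), SSZ)))
  step 11: S(S(S(add(add(Z, mul(Z, SZ)), SSZ))))
  step 12: S(S(S(add(mul(Z, SZ), SSZ))))
  step 13: S(S(S(add(Z, SSZ))))
  step 14: S^5(Z)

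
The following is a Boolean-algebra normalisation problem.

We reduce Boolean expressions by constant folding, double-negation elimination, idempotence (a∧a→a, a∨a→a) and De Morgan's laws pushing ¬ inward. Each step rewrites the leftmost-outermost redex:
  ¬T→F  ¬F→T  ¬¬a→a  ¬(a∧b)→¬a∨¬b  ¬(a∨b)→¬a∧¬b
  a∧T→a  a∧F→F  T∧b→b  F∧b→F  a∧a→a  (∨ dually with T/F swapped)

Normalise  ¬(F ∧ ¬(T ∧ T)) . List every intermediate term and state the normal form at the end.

Answer: normal form = T  (in 3 steps)

Derivation:
  start: ¬(F ∧ ¬(T ∧ T))
  [1] ¬F ∨ ¬¬(T ∧ T)
  [2] T ∨ ¬¬(T ∧ T)
  [3] T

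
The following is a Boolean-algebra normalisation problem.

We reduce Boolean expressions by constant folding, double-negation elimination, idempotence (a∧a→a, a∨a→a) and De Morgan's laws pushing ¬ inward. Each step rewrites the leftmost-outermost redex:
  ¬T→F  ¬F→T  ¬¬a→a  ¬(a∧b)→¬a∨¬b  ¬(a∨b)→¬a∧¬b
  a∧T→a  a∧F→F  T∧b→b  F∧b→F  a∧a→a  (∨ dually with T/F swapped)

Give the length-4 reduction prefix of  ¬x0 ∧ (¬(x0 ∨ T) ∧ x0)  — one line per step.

Answer: after 4 steps: ¬x0 ∧ F

Working:
  start: ¬x0 ∧ (¬(x0 ∨ T) ∧ x0)
  step 1: ¬x0 ∧ ((¬x0 ∧ ¬T) ∧ x0)
  step 2: ¬x0 ∧ ((¬x0 ∧ F) ∧ x0)
  step 3: ¬x0 ∧ (F ∧ x0)
  step 4: ¬x0 ∧ F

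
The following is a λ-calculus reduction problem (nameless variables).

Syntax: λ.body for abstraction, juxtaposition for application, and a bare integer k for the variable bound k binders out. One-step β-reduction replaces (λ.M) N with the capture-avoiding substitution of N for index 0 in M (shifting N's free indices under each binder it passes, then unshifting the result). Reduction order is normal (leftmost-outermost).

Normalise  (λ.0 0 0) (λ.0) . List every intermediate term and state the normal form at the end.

  start: (λ.0 0 0) (λ.0)
  →1  (λ.0) (λ.0) (λ.0)
  →2  (λ.0) (λ.0)
  →3  λ.0

Answer: normal form = λ.0  (in 3 steps)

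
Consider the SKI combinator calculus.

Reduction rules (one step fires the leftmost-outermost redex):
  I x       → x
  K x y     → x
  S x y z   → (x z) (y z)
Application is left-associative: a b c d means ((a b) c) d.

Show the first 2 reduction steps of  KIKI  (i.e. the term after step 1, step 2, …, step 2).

  start: KIKI
  [1] II
  [2] I

Answer: after 2 steps: I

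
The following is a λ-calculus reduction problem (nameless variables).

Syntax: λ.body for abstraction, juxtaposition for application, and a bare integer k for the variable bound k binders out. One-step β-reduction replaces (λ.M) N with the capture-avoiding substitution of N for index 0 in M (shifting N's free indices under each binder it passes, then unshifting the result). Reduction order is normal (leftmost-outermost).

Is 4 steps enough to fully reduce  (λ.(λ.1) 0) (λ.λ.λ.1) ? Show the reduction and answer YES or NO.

Answer: YES — reaches normal form λ.λ.λ.1 in 2 ≤ 4 steps

Reduction:
  start: (λ.(λ.1) 0) (λ.λ.λ.1)
  [1] (λ.λ.λ.λ.1) (λ.λ.λ.1)
  [2] λ.λ.λ.1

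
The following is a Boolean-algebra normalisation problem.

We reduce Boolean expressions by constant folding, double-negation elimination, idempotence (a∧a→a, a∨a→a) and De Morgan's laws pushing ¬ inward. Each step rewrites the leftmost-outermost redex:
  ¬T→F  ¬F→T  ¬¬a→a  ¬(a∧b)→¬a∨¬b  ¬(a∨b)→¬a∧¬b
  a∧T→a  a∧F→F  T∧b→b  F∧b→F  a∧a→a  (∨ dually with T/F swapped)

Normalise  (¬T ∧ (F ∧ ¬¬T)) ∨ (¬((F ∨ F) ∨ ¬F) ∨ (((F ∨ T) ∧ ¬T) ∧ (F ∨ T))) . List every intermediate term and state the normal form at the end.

Answer: normal form = F  (in 14 steps)

Reduction:
  start: (¬T ∧ (F ∧ ¬¬T)) ∨ (¬((F ∨ F) ∨ ¬F) ∨ (((F ∨ T) ∧ ¬T) ∧ (F ∨ T)))
  step 1: (F ∧ (F ∧ ¬¬T)) ∨ (¬((F ∨ F) ∨ ¬F) ∨ (((F ∨ T) ∧ ¬T) ∧ (F ∨ T)))
  step 2: F ∨ (¬((F ∨ F) ∨ ¬F) ∨ (((F ∨ T) ∧ ¬T) ∧ (F ∨ T)))
  step 3: ¬((F ∨ F) ∨ ¬F) ∨ (((F ∨ T) ∧ ¬T) ∧ (F ∨ T))
  step 4: (¬(F ∨ F) ∧ ¬¬F) ∨ (((F ∨ T) ∧ ¬T) ∧ (F ∨ T))
  step 5: ((¬F ∧ ¬F) ∧ ¬¬F) ∨ (((F ∨ T) ∧ ¬T) ∧ (F ∨ T))
  step 6: (¬F ∧ ¬¬F) ∨ (((F ∨ T) ∧ ¬T) ∧ (F ∨ T))
  step 7: (T ∧ ¬¬F) ∨ (((F ∨ T) ∧ ¬T) ∧ (F ∨ T))
  step 8: ¬¬F ∨ (((F ∨ T) ∧ ¬T) ∧ (F ∨ T))
  step 9: F ∨ (((F ∨ T) ∧ ¬T) ∧ (F ∨ T))
  step 10: ((F ∨ T) ∧ ¬T) ∧ (F ∨ T)
  step 11: (T ∧ ¬T) ∧ (F ∨ T)
  step 12: ¬T ∧ (F ∨ T)
  step 13: F ∧ (F ∨ T)
  step 14: F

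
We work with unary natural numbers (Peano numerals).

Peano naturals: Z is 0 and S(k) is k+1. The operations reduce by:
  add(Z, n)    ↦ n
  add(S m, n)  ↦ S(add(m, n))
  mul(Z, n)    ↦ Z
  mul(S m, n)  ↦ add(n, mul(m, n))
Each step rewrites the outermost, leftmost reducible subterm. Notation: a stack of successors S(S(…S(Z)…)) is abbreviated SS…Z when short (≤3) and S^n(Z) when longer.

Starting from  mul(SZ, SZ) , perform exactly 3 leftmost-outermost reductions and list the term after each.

Answer: after 3 steps: S(mul(Z, SZ))

Working:
  start: mul(SZ, SZ)
  →1  add(SZ, mul(Z, SZ))
  →2  S(add(Z, mul(Z, SZ)))
  →3  S(mul(Z, SZ))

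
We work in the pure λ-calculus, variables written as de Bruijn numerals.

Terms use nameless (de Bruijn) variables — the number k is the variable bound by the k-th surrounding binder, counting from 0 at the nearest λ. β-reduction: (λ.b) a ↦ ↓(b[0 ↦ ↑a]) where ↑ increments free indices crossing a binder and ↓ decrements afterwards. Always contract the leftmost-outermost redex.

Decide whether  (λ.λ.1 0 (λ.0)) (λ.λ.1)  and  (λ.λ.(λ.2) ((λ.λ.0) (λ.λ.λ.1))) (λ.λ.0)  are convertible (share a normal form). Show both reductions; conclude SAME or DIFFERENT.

Answer: DIFFERENT — A ⇓ λ.0, B ⇓ λ.λ.λ.0

Derivation:
Term A:
  start: (λ.λ.1 0 (λ.0)) (λ.λ.1)
  step 1: λ.(λ.λ.1) 0 (λ.0)
  step 2: λ.(λ.1) (λ.0)
  step 3: λ.0

Term B:
  start: (λ.λ.(λ.2) ((λ.λ.0) (λ.λ.λ.1))) (λ.λ.0)
  step 1: λ.(λ.λ.λ.0) ((λ.λ.0) (λ.λ.λ.1))
  step 2: λ.λ.λ.0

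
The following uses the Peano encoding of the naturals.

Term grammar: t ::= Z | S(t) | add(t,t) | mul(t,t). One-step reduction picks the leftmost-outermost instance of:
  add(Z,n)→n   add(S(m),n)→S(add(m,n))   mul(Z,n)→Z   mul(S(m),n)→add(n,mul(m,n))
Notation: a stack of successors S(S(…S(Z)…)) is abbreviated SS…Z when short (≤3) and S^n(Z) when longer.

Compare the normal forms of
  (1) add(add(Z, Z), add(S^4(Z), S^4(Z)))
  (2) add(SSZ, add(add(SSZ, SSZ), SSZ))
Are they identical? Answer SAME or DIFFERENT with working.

Term A:
  start: add(add(Z, Z), add(S^4(Z), S^4(Z)))
  [1] add(Z, add(S^4(Z), S^4(Z)))
  [2] add(S^4(Z), S^4(Z))
  [3] S(add(SSSZ, S^4(Z)))
  [4] S(S(add(SSZ, S^4(Z))))
  [5] S(S(S(add(SZ, S^4(Z)))))
  [6] S(S(S(S(add(Z, S^4(Z))))))
  [7] S^8(Z)

Term B:
  start: add(SSZ, add(add(SSZ, SSZ), SSZ))
  [1] S(add(SZ, add(add(SSZ, SSZ), SSZ)))
  [2] S(S(add(Z, add(add(SSZ, SSZ), SSZ))))
  [3] S(S(add(add(SSZ, SSZ), SSZ)))
  [4] S(S(add(S(add(SZ, SSZ)), SSZ)))
  [5] S(S(S(add(add(SZ, SSZ), SSZ))))
  [6] S(S(S(add(S(add(Z, SSZ)), SSZ))))
  [7] S(S(S(S(add(add(Z, SSZ), SSZ)))))
  [8] S(S(S(S(add(SSZ, SSZ)))))
  [9] S(S(S(S(S(add(SZ, SSZ))))))
  [10] S(S(S(S(S(S(add(Z, SSZ)))))))
  [11] S^8(Z)

Answer: SAME — A ⇓ S^8(Z), B ⇓ S^8(Z)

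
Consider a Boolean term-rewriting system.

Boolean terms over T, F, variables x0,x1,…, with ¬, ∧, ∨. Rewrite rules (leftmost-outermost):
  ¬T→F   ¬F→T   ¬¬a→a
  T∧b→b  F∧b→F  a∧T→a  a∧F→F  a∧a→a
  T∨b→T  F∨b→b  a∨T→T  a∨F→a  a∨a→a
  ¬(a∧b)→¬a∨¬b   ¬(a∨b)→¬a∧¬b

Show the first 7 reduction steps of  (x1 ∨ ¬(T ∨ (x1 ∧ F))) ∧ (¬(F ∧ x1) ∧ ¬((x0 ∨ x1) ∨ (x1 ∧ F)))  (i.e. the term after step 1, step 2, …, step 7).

  start: (x1 ∨ ¬(T ∨ (x1 ∧ F))) ∧ (¬(F ∧ x1) ∧ ¬((x0 ∨ x1) ∨ (x1 ∧ F)))
  step 1: (x1 ∨ (¬T ∧ ¬(x1 ∧ F))) ∧ (¬(F ∧ x1) ∧ ¬((x0 ∨ x1) ∨ (x1 ∧ F)))
  step 2: (x1 ∨ (F ∧ ¬(x1 ∧ F))) ∧ (¬(F ∧ x1) ∧ ¬((x0 ∨ x1) ∨ (x1 ∧ F)))
  step 3: (x1 ∨ F) ∧ (¬(F ∧ x1) ∧ ¬((x0 ∨ x1) ∨ (x1 ∧ F)))
  step 4: x1 ∧ (¬(F ∧ x1) ∧ ¬((x0 ∨ x1) ∨ (x1 ∧ F)))
  step 5: x1 ∧ ((¬F ∨ ¬x1) ∧ ¬((x0 ∨ x1) ∨ (x1 ∧ F)))
  step 6: x1 ∧ ((T ∨ ¬x1) ∧ ¬((x0 ∨ x1) ∨ (x1 ∧ F)))
  step 7: x1 ∧ (T ∧ ¬((x0 ∨ x1) ∨ (x1 ∧ F)))

Answer: after 7 steps: x1 ∧ (T ∧ ¬((x0 ∨ x1) ∨ (x1 ∧ F)))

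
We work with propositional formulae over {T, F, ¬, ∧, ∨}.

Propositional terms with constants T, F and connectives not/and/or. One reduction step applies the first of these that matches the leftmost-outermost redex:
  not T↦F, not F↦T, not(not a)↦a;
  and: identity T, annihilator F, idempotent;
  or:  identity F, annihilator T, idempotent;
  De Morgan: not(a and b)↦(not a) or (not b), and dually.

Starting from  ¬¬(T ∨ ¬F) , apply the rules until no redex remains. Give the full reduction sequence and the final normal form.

  start: ¬¬(T ∨ ¬F)
  step 1: T ∨ ¬F
  step 2: T

Answer: normal form = T  (in 2 steps)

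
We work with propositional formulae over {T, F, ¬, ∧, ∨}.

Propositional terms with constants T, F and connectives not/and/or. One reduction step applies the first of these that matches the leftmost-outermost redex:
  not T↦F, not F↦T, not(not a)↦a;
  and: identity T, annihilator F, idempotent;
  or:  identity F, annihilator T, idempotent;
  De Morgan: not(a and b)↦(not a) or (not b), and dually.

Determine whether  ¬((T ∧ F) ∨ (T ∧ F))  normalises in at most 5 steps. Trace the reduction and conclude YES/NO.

Answer: NO — after 5 steps the term is ¬F, not yet normal

Derivation:
  start: ¬((T ∧ F) ∨ (T ∧ F))
  [1] ¬(T ∧ F) ∧ ¬(T ∧ F)
  [2] ¬(T ∧ F)
  [3] ¬T ∨ ¬F
  [4] F ∨ ¬F
  [5] ¬F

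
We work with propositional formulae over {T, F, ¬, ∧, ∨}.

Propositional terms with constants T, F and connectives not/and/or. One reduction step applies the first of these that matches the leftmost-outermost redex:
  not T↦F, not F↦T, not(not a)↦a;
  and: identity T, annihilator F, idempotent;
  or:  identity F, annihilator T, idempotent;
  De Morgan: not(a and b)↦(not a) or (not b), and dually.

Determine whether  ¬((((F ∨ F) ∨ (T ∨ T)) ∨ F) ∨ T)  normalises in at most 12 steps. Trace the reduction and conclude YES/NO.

  start: ¬((((F ∨ F) ∨ (T ∨ T)) ∨ F) ∨ T)
  →1  ¬(((F ∨ F) ∨ (T ∨ T)) ∨ F) ∧ ¬T
  →2  (¬((F ∨ F) ∨ (T ∨ T)) ∧ ¬F) ∧ ¬T
  →3  ((¬(F ∨ F) ∧ ¬(T ∨ T)) ∧ ¬F) ∧ ¬T
  →4  (((¬F ∧ ¬F) ∧ ¬(T ∨ T)) ∧ ¬F) ∧ ¬T
  →5  ((¬F ∧ ¬(T ∨ T)) ∧ ¬F) ∧ ¬T
  →6  ((T ∧ ¬(T ∨ T)) ∧ ¬F) ∧ ¬T
  →7  (¬(T ∨ T) ∧ ¬F) ∧ ¬T
  →8  ((¬T ∧ ¬T) ∧ ¬F) ∧ ¬T
  →9  (¬T ∧ ¬F) ∧ ¬T
  →10  (F ∧ ¬F) ∧ ¬T
  →11  F ∧ ¬T
  →12  F

Answer: YES — reaches normal form F in 12 ≤ 12 steps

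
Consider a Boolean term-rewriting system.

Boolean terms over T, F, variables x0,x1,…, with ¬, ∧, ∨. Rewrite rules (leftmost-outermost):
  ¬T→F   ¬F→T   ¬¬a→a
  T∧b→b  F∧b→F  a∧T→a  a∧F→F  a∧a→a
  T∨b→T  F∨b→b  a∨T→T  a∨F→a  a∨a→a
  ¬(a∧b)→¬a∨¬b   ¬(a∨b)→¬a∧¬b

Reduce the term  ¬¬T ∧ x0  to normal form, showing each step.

  start: ¬¬T ∧ x0
  [1] T ∧ x0
  [2] x0

Answer: normal form = x0  (in 2 steps)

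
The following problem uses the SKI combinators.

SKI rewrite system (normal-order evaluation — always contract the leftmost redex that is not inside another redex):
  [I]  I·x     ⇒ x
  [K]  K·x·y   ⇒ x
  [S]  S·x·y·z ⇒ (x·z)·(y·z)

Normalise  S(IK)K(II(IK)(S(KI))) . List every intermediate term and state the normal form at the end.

Answer: normal form = K(S(KI))  (in 6 steps)

Working:
  start: S(IK)K(II(IK)(S(KI)))
  step 1: IK(II(IK)(S(KI)))(K(II(IK)(S(KI))))
  step 2: K(II(IK)(S(KI)))(K(II(IK)(S(KI))))
  step 3: II(IK)(S(KI))
  step 4: I(IK)(S(KI))
  step 5: IK(S(KI))
  step 6: K(S(KI))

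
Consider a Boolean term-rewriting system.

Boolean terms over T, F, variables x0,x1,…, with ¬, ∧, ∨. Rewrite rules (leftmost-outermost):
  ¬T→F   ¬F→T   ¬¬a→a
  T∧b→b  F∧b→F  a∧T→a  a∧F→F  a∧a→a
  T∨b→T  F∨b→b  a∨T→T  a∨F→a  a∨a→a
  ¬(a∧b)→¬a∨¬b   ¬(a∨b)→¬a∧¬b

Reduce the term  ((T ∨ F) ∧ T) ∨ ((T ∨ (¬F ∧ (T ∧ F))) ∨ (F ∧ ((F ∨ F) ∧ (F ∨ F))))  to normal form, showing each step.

  start: ((T ∨ F) ∧ T) ∨ ((T ∨ (¬F ∧ (T ∧ F))) ∨ (F ∧ ((F ∨ F) ∧ (F ∨ F))))
  [1] (T ∨ F) ∨ ((T ∨ (¬F ∧ (T ∧ F))) ∨ (F ∧ ((F ∨ F) ∧ (F ∨ F))))
  [2] T ∨ ((T ∨ (¬F ∧ (T ∧ F))) ∨ (F ∧ ((F ∨ F) ∧ (F ∨ F))))
  [3] T

Answer: normal form = T  (in 3 steps)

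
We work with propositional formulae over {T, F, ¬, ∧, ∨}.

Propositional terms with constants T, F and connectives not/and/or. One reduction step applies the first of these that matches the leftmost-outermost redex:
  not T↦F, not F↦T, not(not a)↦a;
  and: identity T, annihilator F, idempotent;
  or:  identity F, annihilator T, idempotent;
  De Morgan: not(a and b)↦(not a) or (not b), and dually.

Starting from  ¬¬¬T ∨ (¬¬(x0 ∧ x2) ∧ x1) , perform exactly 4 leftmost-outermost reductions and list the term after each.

Answer: after 4 steps: (x0 ∧ x2) ∧ x1

Reduction:
  start: ¬¬¬T ∨ (¬¬(x0 ∧ x2) ∧ x1)
  [1] ¬T ∨ (¬¬(x0 ∧ x2) ∧ x1)
  [2] F ∨ (¬¬(x0 ∧ x2) ∧ x1)
  [3] ¬¬(x0 ∧ x2) ∧ x1
  [4] (x0 ∧ x2) ∧ x1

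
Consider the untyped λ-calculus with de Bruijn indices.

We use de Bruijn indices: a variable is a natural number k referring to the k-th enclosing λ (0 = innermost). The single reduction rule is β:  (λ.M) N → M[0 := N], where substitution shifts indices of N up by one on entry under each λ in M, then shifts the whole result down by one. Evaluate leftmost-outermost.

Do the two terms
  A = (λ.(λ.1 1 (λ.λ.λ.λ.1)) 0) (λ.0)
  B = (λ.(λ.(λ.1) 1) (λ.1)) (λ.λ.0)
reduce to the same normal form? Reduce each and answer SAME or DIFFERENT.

Term A:
  start: (λ.(λ.1 1 (λ.λ.λ.λ.1)) 0) (λ.0)
  [1] (λ.(λ.0) (λ.0) (λ.λ.λ.λ.1)) (λ.0)
  [2] (λ.0) (λ.0) (λ.λ.λ.λ.1)
  [3] (λ.0) (λ.λ.λ.λ.1)
  [4] λ.λ.λ.λ.1

Term B:
  start: (λ.(λ.(λ.1) 1) (λ.1)) (λ.λ.0)
  [1] (λ.(λ.1) (λ.λ.0)) (λ.λ.λ.0)
  [2] (λ.λ.λ.λ.0) (λ.λ.0)
  [3] λ.λ.λ.0

Answer: DIFFERENT — A ⇓ λ.λ.λ.λ.1, B ⇓ λ.λ.λ.0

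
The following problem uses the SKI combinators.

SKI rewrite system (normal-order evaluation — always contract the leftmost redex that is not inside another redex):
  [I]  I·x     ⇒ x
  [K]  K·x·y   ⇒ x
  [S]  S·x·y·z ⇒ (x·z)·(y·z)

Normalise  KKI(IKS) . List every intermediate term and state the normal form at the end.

Answer: normal form = K(KS)  (in 2 steps)

Derivation:
  start: KKI(IKS)
  step 1: K(IKS)
  step 2: K(KS)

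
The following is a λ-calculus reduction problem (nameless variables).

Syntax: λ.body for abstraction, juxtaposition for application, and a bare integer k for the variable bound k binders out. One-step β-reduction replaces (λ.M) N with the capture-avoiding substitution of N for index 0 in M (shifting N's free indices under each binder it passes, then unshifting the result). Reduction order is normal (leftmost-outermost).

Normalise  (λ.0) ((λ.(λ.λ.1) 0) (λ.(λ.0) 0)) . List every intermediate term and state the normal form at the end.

  start: (λ.0) ((λ.(λ.λ.1) 0) (λ.(λ.0) 0))
  →1  (λ.(λ.λ.1) 0) (λ.(λ.0) 0)
  →2  (λ.λ.1) (λ.(λ.0) 0)
  →3  λ.λ.(λ.0) 0
  →4  λ.λ.0

Answer: normal form = λ.λ.0  (in 4 steps)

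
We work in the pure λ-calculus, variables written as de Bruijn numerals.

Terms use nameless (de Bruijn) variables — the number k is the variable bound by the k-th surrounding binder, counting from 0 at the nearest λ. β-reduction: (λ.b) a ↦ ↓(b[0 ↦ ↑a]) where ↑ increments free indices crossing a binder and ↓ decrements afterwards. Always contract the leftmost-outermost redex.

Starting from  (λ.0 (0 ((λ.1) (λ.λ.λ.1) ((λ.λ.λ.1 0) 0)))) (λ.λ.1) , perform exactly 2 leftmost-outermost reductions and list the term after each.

Answer: after 2 steps: λ.(λ.λ.1) ((λ.λ.λ.1) (λ.λ.λ.1) ((λ.λ.λ.1 0) (λ.λ.1)))

Derivation:
  start: (λ.0 (0 ((λ.1) (λ.λ.λ.1) ((λ.λ.λ.1 0) 0)))) (λ.λ.1)
  [1] (λ.λ.1) ((λ.λ.1) ((λ.λ.λ.1) (λ.λ.λ.1) ((λ.λ.λ.1 0) (λ.λ.1))))
  [2] λ.(λ.λ.1) ((λ.λ.λ.1) (λ.λ.λ.1) ((λ.λ.λ.1 0) (λ.λ.1)))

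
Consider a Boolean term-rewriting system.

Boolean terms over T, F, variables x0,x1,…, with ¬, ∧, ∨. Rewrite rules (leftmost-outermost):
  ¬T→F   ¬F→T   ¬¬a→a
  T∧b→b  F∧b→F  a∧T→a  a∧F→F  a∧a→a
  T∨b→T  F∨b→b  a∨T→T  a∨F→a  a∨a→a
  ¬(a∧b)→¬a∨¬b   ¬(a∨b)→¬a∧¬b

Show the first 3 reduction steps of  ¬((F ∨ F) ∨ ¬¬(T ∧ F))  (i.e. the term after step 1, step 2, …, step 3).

  start: ¬((F ∨ F) ∨ ¬¬(T ∧ F))
  [1] ¬(F ∨ F) ∧ ¬¬¬(T ∧ F)
  [2] (¬F ∧ ¬F) ∧ ¬¬¬(T ∧ F)
  [3] ¬F ∧ ¬¬¬(T ∧ F)

Answer: after 3 steps: ¬F ∧ ¬¬¬(T ∧ F)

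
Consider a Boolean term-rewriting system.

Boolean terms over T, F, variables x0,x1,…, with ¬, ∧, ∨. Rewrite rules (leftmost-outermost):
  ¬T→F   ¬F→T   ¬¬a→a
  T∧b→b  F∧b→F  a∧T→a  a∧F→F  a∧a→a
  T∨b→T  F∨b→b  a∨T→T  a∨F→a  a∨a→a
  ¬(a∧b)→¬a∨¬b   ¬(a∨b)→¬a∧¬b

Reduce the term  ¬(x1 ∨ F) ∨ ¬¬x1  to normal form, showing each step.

  start: ¬(x1 ∨ F) ∨ ¬¬x1
  →1  (¬x1 ∧ ¬F) ∨ ¬¬x1
  →2  (¬x1 ∧ T) ∨ ¬¬x1
  →3  ¬x1 ∨ ¬¬x1
  →4  ¬x1 ∨ x1

Answer: normal form = ¬x1 ∨ x1  (in 4 steps)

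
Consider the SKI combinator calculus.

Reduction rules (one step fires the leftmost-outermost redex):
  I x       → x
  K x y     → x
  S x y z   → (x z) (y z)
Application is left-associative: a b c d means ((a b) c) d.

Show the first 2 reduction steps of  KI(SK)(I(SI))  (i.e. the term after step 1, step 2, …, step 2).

  start: KI(SK)(I(SI))
  [1] I(I(SI))
  [2] I(SI)

Answer: after 2 steps: I(SI)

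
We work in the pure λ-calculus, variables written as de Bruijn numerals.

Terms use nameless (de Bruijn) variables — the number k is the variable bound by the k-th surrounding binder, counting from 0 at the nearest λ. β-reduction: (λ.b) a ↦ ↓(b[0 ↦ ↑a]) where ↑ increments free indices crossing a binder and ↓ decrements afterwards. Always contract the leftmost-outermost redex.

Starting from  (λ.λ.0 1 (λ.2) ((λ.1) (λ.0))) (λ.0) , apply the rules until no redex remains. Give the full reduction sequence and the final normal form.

  start: (λ.λ.0 1 (λ.2) ((λ.1) (λ.0))) (λ.0)
  step 1: λ.0 (λ.0) (λ.λ.0) ((λ.1) (λ.0))
  step 2: λ.0 (λ.0) (λ.λ.0) 0

Answer: normal form = λ.0 (λ.0) (λ.λ.0) 0  (in 2 steps)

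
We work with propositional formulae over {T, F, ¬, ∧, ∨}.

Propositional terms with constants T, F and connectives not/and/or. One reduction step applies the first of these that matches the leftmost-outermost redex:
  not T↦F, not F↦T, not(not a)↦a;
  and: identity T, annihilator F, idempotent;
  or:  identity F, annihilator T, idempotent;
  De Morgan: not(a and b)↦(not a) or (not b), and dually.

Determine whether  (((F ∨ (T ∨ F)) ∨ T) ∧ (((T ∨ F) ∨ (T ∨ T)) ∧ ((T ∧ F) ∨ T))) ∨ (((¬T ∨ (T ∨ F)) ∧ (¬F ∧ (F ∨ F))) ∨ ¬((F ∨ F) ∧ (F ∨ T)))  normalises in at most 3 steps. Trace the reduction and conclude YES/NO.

  start: (((F ∨ (T ∨ F)) ∨ T) ∧ (((T ∨ F) ∨ (T ∨ T)) ∧ ((T ∧ F) ∨ T))) ∨ (((¬T ∨ (T ∨ F)) ∧ (¬F ∧ (F ∨ F))) ∨ ¬((F ∨ F) ∧ (F ∨ T)))
  →1  (T ∧ (((T ∨ F) ∨ (T ∨ T)) ∧ ((T ∧ F) ∨ T))) ∨ (((¬T ∨ (T ∨ F)) ∧ (¬F ∧ (F ∨ F))) ∨ ¬((F ∨ F) ∧ (F ∨ T)))
  →2  (((T ∨ F) ∨ (T ∨ T)) ∧ ((T ∧ F) ∨ T)) ∨ (((¬T ∨ (T ∨ F)) ∧ (¬F ∧ (F ∨ F))) ∨ ¬((F ∨ F) ∧ (F ∨ T)))
  →3  ((T ∨ (T ∨ T)) ∧ ((T ∧ F) ∨ T)) ∨ (((¬T ∨ (T ∨ F)) ∧ (¬F ∧ (F ∨ F))) ∨ ¬((F ∨ F) ∧ (F ∨ T)))

Answer: NO — after 3 steps the term is ((T ∨ (T ∨ T)) ∧ ((T ∧ F) ∨ T)) ∨ (((¬T ∨ (T ∨ F)) ∧ (¬F ∧ (F ∨ F))) ∨ ¬((F ∨ F) ∧ (F ∨ T))), not yet normal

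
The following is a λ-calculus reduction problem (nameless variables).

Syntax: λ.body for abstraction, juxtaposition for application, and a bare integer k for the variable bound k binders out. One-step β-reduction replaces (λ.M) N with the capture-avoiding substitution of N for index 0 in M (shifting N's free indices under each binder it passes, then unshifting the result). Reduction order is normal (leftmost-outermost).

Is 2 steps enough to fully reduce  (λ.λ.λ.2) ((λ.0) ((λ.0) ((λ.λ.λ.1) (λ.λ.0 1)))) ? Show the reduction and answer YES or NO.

  start: (λ.λ.λ.2) ((λ.0) ((λ.0) ((λ.λ.λ.1) (λ.λ.0 1))))
  [1] λ.λ.(λ.0) ((λ.0) ((λ.λ.λ.1) (λ.λ.0 1)))
  [2] λ.λ.(λ.0) ((λ.λ.λ.1) (λ.λ.0 1))

Answer: NO — after 2 steps the term is λ.λ.(λ.0) ((λ.λ.λ.1) (λ.λ.0 1)), not yet normal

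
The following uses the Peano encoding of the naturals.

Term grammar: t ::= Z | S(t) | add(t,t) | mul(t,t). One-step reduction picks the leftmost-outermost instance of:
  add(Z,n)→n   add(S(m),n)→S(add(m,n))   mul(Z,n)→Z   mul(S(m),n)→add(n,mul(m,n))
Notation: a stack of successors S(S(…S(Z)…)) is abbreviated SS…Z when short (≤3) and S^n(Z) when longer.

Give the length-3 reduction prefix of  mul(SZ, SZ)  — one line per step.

Answer: after 3 steps: S(mul(Z, SZ))

Working:
  start: mul(SZ, SZ)
  →1  add(SZ, mul(Z, SZ))
  →2  S(add(Z, mul(Z, SZ)))
  →3  S(mul(Z, SZ))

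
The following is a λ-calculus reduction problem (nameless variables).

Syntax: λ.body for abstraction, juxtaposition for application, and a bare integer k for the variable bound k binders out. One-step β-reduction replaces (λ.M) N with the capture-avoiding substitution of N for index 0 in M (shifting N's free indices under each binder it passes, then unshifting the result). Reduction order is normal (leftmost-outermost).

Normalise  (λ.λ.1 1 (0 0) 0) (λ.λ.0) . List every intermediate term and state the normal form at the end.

Answer: normal form = λ.0 0 0  (in 3 steps)

Working:
  start: (λ.λ.1 1 (0 0) 0) (λ.λ.0)
  →1  λ.(λ.λ.0) (λ.λ.0) (0 0) 0
  →2  λ.(λ.0) (0 0) 0
  →3  λ.0 0 0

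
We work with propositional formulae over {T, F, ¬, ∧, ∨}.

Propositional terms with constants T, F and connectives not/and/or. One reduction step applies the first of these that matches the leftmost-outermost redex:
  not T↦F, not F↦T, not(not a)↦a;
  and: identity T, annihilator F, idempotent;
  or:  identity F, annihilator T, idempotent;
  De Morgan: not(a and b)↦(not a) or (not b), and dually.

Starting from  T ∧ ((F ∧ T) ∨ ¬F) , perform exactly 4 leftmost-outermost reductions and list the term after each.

Answer: after 4 steps: T

Reduction:
  start: T ∧ ((F ∧ T) ∨ ¬F)
  →1  (F ∧ T) ∨ ¬F
  →2  F ∨ ¬F
  →3  ¬F
  →4  T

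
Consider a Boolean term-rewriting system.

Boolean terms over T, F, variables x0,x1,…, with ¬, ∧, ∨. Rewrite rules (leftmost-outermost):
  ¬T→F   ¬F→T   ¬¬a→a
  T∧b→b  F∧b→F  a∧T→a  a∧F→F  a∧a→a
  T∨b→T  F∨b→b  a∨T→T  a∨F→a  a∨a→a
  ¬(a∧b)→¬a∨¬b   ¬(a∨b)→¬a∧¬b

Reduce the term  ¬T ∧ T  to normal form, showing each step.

  start: ¬T ∧ T
  →1  ¬T
  →2  F

Answer: normal form = F  (in 2 steps)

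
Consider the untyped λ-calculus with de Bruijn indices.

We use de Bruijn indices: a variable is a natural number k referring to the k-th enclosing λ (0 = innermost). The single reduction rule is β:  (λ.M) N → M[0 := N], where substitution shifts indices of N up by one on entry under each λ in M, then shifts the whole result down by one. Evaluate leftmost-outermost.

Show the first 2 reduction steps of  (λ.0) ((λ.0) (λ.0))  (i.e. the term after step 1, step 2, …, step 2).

Answer: after 2 steps: λ.0

Reduction:
  start: (λ.0) ((λ.0) (λ.0))
  step 1: (λ.0) (λ.0)
  step 2: λ.0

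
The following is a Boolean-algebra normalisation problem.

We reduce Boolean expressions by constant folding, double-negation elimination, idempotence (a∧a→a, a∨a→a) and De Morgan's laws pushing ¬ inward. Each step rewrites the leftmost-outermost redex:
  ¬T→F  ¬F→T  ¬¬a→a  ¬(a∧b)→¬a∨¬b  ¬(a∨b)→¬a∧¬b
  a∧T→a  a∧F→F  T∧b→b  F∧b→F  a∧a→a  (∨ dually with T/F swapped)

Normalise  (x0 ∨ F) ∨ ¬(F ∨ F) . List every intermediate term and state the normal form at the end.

Answer: normal form = T  (in 5 steps)

Reduction:
  start: (x0 ∨ F) ∨ ¬(F ∨ F)
  step 1: x0 ∨ ¬(F ∨ F)
  step 2: x0 ∨ (¬F ∧ ¬F)
  step 3: x0 ∨ ¬F
  step 4: x0 ∨ T
  step 5: T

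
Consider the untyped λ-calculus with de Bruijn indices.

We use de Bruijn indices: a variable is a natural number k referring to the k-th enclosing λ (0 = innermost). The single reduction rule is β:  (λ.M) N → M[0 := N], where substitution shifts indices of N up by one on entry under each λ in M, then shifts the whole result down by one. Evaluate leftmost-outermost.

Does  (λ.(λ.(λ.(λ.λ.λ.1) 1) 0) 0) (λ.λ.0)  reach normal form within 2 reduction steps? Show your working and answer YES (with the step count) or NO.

  start: (λ.(λ.(λ.(λ.λ.λ.1) 1) 0) 0) (λ.λ.0)
  →1  (λ.(λ.(λ.λ.λ.1) 1) 0) (λ.λ.0)
  →2  (λ.(λ.λ.λ.1) (λ.λ.0)) (λ.λ.0)

Answer: NO — after 2 steps the term is (λ.(λ.λ.λ.1) (λ.λ.0)) (λ.λ.0), not yet normal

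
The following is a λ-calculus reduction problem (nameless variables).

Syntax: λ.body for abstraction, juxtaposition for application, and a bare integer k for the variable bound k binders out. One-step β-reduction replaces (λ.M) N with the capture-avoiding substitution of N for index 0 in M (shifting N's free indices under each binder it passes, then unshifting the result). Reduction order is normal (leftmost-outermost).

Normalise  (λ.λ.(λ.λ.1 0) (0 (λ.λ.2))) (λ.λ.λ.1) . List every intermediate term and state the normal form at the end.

Answer: normal form = λ.λ.1 (λ.λ.3) 0  (in 2 steps)

Reduction:
  start: (λ.λ.(λ.λ.1 0) (0 (λ.λ.2))) (λ.λ.λ.1)
  →1  λ.(λ.λ.1 0) (0 (λ.λ.2))
  →2  λ.λ.1 (λ.λ.3) 0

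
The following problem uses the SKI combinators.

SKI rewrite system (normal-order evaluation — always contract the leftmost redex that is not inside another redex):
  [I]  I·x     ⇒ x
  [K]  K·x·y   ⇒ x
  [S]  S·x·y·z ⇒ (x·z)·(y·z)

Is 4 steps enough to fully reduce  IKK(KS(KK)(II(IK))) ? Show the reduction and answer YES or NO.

  start: IKK(KS(KK)(II(IK)))
  step 1: KK(KS(KK)(II(IK)))
  step 2: K

Answer: YES — reaches normal form K in 2 ≤ 4 steps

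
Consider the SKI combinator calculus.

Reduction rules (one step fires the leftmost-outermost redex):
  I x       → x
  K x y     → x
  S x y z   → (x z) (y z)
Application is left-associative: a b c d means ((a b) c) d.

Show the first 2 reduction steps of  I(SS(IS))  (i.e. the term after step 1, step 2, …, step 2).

Answer: after 2 steps: SSS

Reduction:
  start: I(SS(IS))
  [1] SS(IS)
  [2] SSS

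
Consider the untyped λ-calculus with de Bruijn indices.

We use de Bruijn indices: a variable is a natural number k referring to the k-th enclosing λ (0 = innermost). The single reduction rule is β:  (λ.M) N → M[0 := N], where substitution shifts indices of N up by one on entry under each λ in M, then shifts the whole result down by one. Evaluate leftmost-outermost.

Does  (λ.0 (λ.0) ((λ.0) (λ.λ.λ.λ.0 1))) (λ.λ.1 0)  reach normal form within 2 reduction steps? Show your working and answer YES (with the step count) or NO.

  start: (λ.0 (λ.0) ((λ.0) (λ.λ.λ.λ.0 1))) (λ.λ.1 0)
  →1  (λ.λ.1 0) (λ.0) ((λ.0) (λ.λ.λ.λ.0 1))
  →2  (λ.(λ.0) 0) ((λ.0) (λ.λ.λ.λ.0 1))

Answer: NO — after 2 steps the term is (λ.(λ.0) 0) ((λ.0) (λ.λ.λ.λ.0 1)), not yet normal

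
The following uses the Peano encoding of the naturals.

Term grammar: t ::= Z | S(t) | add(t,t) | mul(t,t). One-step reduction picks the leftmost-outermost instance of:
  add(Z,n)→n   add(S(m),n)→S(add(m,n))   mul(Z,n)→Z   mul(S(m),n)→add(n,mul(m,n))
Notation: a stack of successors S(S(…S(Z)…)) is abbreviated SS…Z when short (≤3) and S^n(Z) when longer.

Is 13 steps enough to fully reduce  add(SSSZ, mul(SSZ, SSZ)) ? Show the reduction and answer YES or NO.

  start: add(SSSZ, mul(SSZ, SSZ))
  step 1: S(add(SSZ, mul(SSZ, SSZ)))
  step 2: S(S(add(SZ, mul(SSZ, SSZ))))
  step 3: S(S(S(add(Z, mul(SSZ, SSZ)))))
  step 4: S(S(S(mul(SSZ, SSZ))))
  step 5: S(S(S(add(SSZ, mul(SZ, SSZ)))))
  step 6: S(S(S(S(add(SZ, mul(SZ, SSZ))))))
  step 7: S(S(S(S(S(add(Z, mul(SZ, SSZ)))))))
  step 8: S(S(S(S(S(mul(SZ, SSZ))))))
  step 9: S(S(S(S(S(add(SSZ, mul(Z, SSZ)))))))
  step 10: S(S(S(S(S(S(add(SZ, mul(Z, SSZ))))))))
  step 11: S(S(S(S(S(S(S(add(Z, mul(Z, SSZ)))))))))
  step 12: S(S(S(S(S(S(S(mul(Z, SSZ))))))))
  step 13: S^7(Z)

Answer: YES — reaches normal form S^7(Z) in 13 ≤ 13 steps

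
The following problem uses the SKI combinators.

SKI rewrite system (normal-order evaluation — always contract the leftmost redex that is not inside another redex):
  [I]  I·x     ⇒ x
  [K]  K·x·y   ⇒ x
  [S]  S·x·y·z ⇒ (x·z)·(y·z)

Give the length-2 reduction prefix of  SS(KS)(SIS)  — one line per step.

  start: SS(KS)(SIS)
  step 1: S(SIS)(KS(SIS))
  step 2: S(SIS)S

Answer: after 2 steps: S(SIS)S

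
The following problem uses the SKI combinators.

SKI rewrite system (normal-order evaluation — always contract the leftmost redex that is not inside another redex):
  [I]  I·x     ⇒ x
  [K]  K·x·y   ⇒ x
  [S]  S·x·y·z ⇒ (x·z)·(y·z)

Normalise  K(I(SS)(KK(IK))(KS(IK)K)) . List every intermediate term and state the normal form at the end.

  start: K(I(SS)(KK(IK))(KS(IK)K))
  →1  K(SS(KK(IK))(KS(IK)K))
  →2  K(S(KS(IK)K)(KK(IK)(KS(IK)K)))
  →3  K(S(SK)(KK(IK)(KS(IK)K)))
  →4  K(S(SK)(K(KS(IK)K)))
  →5  K(S(SK)(K(SK)))

Answer: normal form = K(S(SK)(K(SK)))  (in 5 steps)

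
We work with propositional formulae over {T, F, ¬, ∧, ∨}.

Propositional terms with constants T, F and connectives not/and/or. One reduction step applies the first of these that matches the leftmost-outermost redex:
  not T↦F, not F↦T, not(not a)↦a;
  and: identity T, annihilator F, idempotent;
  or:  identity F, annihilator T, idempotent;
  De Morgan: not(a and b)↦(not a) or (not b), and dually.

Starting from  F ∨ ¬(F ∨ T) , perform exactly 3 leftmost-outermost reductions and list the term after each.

Answer: after 3 steps: T ∧ ¬T

Reduction:
  start: F ∨ ¬(F ∨ T)
  [1] ¬(F ∨ T)
  [2] ¬F ∧ ¬T
  [3] T ∧ ¬T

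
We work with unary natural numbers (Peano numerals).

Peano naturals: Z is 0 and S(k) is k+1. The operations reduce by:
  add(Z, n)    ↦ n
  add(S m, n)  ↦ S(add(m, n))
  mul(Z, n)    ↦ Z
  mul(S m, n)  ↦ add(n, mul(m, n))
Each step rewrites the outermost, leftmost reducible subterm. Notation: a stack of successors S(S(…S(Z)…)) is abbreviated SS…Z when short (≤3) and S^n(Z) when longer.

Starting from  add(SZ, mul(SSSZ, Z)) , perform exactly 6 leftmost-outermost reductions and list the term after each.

  start: add(SZ, mul(SSSZ, Z))
  [1] S(add(Z, mul(SSSZ, Z)))
  [2] S(mul(SSSZ, Z))
  [3] S(add(Z, mul(SSZ, Z)))
  [4] S(mul(SSZ, Z))
  [5] S(add(Z, mul(SZ, Z)))
  [6] S(mul(SZ, Z))

Answer: after 6 steps: S(mul(SZ, Z))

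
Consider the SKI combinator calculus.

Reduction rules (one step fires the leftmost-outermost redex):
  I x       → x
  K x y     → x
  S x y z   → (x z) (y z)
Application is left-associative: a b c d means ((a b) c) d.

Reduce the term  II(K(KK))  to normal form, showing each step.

Answer: normal form = K(KK)  (in 2 steps)

Derivation:
  start: II(K(KK))
  step 1: I(K(KK))
  step 2: K(KK)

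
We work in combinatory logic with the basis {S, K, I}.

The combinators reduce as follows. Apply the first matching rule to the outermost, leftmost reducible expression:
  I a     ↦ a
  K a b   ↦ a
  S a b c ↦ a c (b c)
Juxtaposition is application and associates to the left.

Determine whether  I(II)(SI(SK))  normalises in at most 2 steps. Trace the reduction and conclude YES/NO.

Answer: NO — after 2 steps the term is I(SI(SK)), not yet normal

Derivation:
  start: I(II)(SI(SK))
  step 1: II(SI(SK))
  step 2: I(SI(SK))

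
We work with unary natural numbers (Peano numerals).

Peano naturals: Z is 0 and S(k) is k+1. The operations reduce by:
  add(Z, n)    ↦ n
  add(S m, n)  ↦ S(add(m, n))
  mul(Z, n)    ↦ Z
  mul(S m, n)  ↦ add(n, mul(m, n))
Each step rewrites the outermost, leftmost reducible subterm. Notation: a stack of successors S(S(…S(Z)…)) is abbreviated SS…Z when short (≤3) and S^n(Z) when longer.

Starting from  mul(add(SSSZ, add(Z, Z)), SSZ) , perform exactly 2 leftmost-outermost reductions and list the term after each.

Answer: after 2 steps: add(SSZ, mul(add(SSZ, add(Z, Z)), SSZ))

Reduction:
  start: mul(add(SSSZ, add(Z, Z)), SSZ)
  step 1: mul(S(add(SSZ, add(Z, Z))), SSZ)
  step 2: add(SSZ, mul(add(SSZ, add(Z, Z)), SSZ))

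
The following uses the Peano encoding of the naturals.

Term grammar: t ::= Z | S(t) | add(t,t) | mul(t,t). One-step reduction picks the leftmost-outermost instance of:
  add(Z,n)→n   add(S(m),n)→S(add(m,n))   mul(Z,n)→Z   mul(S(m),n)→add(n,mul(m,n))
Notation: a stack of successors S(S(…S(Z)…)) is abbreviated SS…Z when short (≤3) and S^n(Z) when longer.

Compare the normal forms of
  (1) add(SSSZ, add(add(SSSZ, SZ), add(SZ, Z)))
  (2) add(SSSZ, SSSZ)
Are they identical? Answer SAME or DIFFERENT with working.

Answer: DIFFERENT — A ⇓ S^8(Z), B ⇓ S^6(Z)

Reduction:
Term A:
  start: add(SSSZ, add(add(SSSZ, SZ), add(SZ, Z)))
  step 1: S(add(SSZ, add(add(SSSZ, SZ), add(SZ, Z))))
  step 2: S(S(add(SZ, add(add(SSSZ, SZ), add(SZ, Z)))))
  step 3: S(S(S(add(Z, add(add(SSSZ, SZ), add(SZ, Z))))))
  step 4: S(S(S(add(add(SSSZ, SZ), add(SZ, Z)))))
  step 5: S(S(S(add(S(add(SSZ, SZ)), add(SZ, Z)))))
  step 6: S(S(S(S(add(add(SSZ, SZ), add(SZ, Z))))))
  step 7: S(S(S(S(add(S(add(SZ, SZ)), add(SZ, Z))))))
  step 8: S(S(S(S(S(add(add(SZ, SZ), add(SZ, Z)))))))
  step 9: S(S(S(S(S(add(S(add(Z, SZ)), add(SZ, Z)))))))
  step 10: S(S(S(S(S(S(add(add(Z, SZ), add(SZ, Z))))))))
  step 11: S(S(S(S(S(S(add(SZ, add(SZ, Z))))))))
  step 12: S(S(S(S(S(S(S(add(Z, add(SZ, Z)))))))))
  step 13: S(S(S(S(S(S(S(add(SZ, Z))))))))
  step 14: S(S(S(S(S(S(S(S(add(Z, Z)))))))))
  step 15: S^8(Z)

Term B:
  start: add(SSSZ, SSSZ)
  step 1: S(add(SSZ, SSSZ))
  step 2: S(S(add(SZ, SSSZ)))
  step 3: S(S(S(add(Z, SSSZ))))
  step 4: S^6(Z)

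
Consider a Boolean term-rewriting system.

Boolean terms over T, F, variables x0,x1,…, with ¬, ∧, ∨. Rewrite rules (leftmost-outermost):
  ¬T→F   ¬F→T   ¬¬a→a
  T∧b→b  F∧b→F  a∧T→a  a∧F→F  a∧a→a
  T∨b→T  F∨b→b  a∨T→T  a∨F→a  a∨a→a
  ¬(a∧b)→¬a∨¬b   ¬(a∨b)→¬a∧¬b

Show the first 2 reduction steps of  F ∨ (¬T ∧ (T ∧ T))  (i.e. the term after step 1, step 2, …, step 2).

  start: F ∨ (¬T ∧ (T ∧ T))
  step 1: ¬T ∧ (T ∧ T)
  step 2: F ∧ (T ∧ T)

Answer: after 2 steps: F ∧ (T ∧ T)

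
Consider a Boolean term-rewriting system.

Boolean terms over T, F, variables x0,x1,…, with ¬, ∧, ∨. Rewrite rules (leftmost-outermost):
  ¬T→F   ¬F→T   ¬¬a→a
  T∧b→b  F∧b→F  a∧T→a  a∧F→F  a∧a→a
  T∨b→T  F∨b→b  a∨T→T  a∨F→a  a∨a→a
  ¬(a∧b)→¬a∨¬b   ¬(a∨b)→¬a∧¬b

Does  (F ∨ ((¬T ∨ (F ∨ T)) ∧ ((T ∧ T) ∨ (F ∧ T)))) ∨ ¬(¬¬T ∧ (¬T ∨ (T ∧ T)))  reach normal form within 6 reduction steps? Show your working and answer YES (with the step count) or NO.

  start: (F ∨ ((¬T ∨ (F ∨ T)) ∧ ((T ∧ T) ∨ (F ∧ T)))) ∨ ¬(¬¬T ∧ (¬T ∨ (T ∧ T)))
  →1  ((¬T ∨ (F ∨ T)) ∧ ((T ∧ T) ∨ (F ∧ T))) ∨ ¬(¬¬T ∧ (¬T ∨ (T ∧ T)))
  →2  ((F ∨ (F ∨ T)) ∧ ((T ∧ T) ∨ (F ∧ T))) ∨ ¬(¬¬T ∧ (¬T ∨ (T ∧ T)))
  →3  ((F ∨ T) ∧ ((T ∧ T) ∨ (F ∧ T))) ∨ ¬(¬¬T ∧ (¬T ∨ (T ∧ T)))
  →4  (T ∧ ((T ∧ T) ∨ (F ∧ T))) ∨ ¬(¬¬T ∧ (¬T ∨ (T ∧ T)))
  →5  ((T ∧ T) ∨ (F ∧ T)) ∨ ¬(¬¬T ∧ (¬T ∨ (T ∧ T)))
  →6  (T ∨ (F ∧ T)) ∨ ¬(¬¬T ∧ (¬T ∨ (T ∧ T)))

Answer: NO — after 6 steps the term is (T ∨ (F ∧ T)) ∨ ¬(¬¬T ∧ (¬T ∨ (T ∧ T))), not yet normal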